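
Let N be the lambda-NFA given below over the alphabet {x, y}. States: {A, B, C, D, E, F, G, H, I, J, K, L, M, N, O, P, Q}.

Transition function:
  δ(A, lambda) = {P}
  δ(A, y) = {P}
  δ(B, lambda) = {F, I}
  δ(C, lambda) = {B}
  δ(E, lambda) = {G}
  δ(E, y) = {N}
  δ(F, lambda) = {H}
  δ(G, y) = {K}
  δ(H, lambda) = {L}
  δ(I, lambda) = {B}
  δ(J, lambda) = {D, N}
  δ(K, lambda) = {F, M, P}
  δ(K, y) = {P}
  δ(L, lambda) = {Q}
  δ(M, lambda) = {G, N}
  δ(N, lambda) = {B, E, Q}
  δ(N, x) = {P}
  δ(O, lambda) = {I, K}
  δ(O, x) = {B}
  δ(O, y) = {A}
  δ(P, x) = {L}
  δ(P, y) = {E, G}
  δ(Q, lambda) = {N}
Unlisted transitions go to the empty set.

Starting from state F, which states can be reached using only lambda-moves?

{B, E, F, G, H, I, L, N, Q}

Start with {F}.
From F via lambda: add H.
From H via lambda: add L.
From L via lambda: add Q.
From Q via lambda: add N.
From N via lambda: add B, E.
From B via lambda: add I.
From E via lambda: add G.
No new states can be added; the closed set is {B, E, F, G, H, I, L, N, Q}.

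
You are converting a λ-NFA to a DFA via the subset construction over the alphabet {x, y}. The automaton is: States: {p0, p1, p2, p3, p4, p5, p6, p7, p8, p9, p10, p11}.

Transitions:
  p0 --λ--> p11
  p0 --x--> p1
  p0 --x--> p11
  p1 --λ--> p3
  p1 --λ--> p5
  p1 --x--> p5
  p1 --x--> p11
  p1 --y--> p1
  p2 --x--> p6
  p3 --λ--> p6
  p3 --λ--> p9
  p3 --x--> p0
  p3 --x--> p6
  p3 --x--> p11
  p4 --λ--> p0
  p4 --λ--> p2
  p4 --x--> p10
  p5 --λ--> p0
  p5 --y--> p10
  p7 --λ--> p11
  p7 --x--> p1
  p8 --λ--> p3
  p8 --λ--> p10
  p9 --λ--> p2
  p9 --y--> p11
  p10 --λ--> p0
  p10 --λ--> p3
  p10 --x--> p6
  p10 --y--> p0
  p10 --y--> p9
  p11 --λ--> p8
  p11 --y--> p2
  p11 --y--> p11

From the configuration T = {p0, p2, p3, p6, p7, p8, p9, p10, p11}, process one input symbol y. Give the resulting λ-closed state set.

p9 on y → {p11}.
p10 on y → {p0, p9}.
p11 on y → {p2, p11}.
No y-transition from p0, p2, p3, p6, p7, p8.
Union after reading y: {p0, p2, p9, p11}.
Now take the λ-closure:
From p11 via λ: add p8.
From p8 via λ: add p3, p10.
From p3 via λ: add p6.
No new states can be added; the closed set is {p0, p2, p3, p6, p8, p9, p10, p11}.

{p0, p2, p3, p6, p8, p9, p10, p11}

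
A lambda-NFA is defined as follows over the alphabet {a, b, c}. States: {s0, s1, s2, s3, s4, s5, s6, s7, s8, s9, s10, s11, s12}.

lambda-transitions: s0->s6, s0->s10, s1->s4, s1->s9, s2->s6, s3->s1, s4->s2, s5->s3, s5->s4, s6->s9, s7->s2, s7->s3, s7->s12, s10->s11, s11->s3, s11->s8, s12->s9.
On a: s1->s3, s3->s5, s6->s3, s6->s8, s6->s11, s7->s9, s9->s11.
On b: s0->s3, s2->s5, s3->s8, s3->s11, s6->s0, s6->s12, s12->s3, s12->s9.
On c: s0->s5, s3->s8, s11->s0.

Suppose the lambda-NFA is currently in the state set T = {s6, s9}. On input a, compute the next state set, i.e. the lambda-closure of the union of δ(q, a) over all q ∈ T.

s6 on a → {s3, s8, s11}.
s9 on a → {s11}.
Union after reading a: {s3, s8, s11}.
Now take the lambda-closure:
From s3 via lambda: add s1.
From s1 via lambda: add s4, s9.
From s4 via lambda: add s2.
From s2 via lambda: add s6.
No new states can be added; the closed set is {s1, s2, s3, s4, s6, s8, s9, s11}.

{s1, s2, s3, s4, s6, s8, s9, s11}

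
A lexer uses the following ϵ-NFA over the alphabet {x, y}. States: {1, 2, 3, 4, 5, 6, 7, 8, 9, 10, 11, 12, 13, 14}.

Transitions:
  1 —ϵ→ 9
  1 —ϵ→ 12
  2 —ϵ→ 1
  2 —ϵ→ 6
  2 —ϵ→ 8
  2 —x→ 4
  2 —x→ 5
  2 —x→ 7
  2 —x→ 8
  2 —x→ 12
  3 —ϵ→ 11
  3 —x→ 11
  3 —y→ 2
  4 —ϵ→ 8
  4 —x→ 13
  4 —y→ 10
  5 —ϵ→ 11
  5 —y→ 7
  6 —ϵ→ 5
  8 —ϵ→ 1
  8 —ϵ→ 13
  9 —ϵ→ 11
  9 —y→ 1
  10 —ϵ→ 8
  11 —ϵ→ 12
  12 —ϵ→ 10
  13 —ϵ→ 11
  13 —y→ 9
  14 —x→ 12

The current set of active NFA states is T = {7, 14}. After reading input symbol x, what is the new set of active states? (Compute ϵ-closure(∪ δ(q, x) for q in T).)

{1, 8, 9, 10, 11, 12, 13}

14 on x → {12}.
No x-transition from 7.
Union after reading x: {12}.
Now take the ϵ-closure:
From 12 via ϵ: add 10.
From 10 via ϵ: add 8.
From 8 via ϵ: add 1, 13.
From 1 via ϵ: add 9.
From 13 via ϵ: add 11.
No new states can be added; the closed set is {1, 8, 9, 10, 11, 12, 13}.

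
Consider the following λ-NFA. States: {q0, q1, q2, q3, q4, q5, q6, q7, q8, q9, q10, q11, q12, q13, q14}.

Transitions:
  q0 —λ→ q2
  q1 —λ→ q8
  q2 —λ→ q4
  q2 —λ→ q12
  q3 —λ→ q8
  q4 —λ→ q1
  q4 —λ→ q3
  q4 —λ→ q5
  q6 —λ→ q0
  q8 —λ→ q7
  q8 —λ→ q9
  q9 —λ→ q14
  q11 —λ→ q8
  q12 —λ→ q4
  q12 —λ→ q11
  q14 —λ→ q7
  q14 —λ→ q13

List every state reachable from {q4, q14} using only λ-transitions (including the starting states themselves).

{q1, q3, q4, q5, q7, q8, q9, q13, q14}

Start with {q4, q14}.
From q4 via λ: add q1, q3, q5.
From q14 via λ: add q7, q13.
From q1 via λ: add q8.
From q8 via λ: add q9.
No new states can be added; the closed set is {q1, q3, q4, q5, q7, q8, q9, q13, q14}.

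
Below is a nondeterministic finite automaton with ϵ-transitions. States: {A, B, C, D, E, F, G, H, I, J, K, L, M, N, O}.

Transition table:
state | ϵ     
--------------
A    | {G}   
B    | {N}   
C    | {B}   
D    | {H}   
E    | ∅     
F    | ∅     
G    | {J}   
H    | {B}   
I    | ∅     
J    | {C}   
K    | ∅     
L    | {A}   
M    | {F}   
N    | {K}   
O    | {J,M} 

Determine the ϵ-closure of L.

{A, B, C, G, J, K, L, N}

Start with {L}.
From L via ϵ: add A.
From A via ϵ: add G.
From G via ϵ: add J.
From J via ϵ: add C.
From C via ϵ: add B.
From B via ϵ: add N.
From N via ϵ: add K.
No new states can be added; the closed set is {A, B, C, G, J, K, L, N}.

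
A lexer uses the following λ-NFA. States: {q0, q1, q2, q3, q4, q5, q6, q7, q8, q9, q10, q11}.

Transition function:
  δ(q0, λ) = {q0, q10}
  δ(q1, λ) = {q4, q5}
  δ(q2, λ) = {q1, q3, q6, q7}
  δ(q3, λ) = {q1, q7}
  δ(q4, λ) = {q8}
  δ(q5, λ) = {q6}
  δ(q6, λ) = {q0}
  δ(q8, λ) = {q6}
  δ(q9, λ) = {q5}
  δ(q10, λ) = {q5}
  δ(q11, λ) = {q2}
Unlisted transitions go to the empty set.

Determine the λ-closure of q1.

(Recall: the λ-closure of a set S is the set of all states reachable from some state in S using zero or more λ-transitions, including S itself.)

Start with {q1}.
From q1 via λ: add q4, q5.
From q4 via λ: add q8.
From q5 via λ: add q6.
From q6 via λ: add q0.
From q0 via λ: add q10.
No new states can be added; the closed set is {q0, q1, q4, q5, q6, q8, q10}.

{q0, q1, q4, q5, q6, q8, q10}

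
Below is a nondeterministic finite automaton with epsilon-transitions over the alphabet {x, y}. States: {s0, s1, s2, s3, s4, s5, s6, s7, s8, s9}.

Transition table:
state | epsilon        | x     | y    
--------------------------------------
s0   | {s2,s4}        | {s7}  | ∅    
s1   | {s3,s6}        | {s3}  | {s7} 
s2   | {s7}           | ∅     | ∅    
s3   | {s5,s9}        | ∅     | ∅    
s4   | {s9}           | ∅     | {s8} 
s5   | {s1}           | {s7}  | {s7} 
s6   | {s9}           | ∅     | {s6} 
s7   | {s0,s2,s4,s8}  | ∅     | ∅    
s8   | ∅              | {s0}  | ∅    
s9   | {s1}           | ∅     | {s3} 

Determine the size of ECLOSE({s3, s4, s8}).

Start with {s3, s4, s8}.
From s3 via epsilon: add s5, s9.
From s5 via epsilon: add s1.
From s1 via epsilon: add s6.
epsilon-closure = {s1, s3, s4, s5, s6, s8, s9}, which has 7 states.

7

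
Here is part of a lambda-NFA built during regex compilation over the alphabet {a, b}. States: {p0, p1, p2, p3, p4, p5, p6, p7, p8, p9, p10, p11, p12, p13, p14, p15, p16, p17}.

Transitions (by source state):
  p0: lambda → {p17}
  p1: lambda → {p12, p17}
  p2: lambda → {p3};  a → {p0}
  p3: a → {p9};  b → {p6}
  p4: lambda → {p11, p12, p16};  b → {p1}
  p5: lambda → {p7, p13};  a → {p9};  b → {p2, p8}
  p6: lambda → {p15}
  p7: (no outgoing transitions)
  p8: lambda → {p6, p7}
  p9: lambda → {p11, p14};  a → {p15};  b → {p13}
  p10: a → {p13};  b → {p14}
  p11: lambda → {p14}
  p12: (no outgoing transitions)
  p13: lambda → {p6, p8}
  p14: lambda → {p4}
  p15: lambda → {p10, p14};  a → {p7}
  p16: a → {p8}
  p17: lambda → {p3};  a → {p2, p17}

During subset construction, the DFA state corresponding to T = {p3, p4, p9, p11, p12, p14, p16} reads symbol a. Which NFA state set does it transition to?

{p4, p6, p7, p8, p9, p10, p11, p12, p14, p15, p16}

p3 on a → {p9}.
p9 on a → {p15}.
p16 on a → {p8}.
No a-transition from p4, p11, p12, p14.
Union after reading a: {p8, p9, p15}.
Now take the lambda-closure:
From p8 via lambda: add p6, p7.
From p9 via lambda: add p11, p14.
From p15 via lambda: add p10.
From p14 via lambda: add p4.
From p4 via lambda: add p12, p16.
No new states can be added; the closed set is {p4, p6, p7, p8, p9, p10, p11, p12, p14, p15, p16}.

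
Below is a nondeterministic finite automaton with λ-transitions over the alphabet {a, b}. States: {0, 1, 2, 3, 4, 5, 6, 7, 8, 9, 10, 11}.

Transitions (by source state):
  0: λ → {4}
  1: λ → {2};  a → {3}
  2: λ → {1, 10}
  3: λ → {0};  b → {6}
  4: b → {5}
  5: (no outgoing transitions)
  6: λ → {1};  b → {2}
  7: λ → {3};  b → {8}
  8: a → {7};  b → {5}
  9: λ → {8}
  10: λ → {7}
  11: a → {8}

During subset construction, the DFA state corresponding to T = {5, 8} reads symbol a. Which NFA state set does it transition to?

{0, 3, 4, 7}

8 on a → {7}.
No a-transition from 5.
Union after reading a: {7}.
Now take the λ-closure:
From 7 via λ: add 3.
From 3 via λ: add 0.
From 0 via λ: add 4.
No new states can be added; the closed set is {0, 3, 4, 7}.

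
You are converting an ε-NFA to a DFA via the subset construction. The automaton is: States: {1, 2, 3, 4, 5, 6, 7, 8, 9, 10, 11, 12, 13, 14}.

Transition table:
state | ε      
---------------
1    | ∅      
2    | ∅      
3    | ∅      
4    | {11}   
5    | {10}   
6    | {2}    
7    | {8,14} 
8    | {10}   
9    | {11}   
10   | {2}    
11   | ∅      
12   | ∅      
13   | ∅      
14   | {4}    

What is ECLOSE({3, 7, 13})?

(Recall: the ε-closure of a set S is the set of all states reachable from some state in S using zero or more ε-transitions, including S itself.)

Start with {3, 7, 13}.
From 7 via ε: add 8, 14.
From 8 via ε: add 10.
From 14 via ε: add 4.
From 4 via ε: add 11.
From 10 via ε: add 2.
No new states can be added; the closed set is {2, 3, 4, 7, 8, 10, 11, 13, 14}.

{2, 3, 4, 7, 8, 10, 11, 13, 14}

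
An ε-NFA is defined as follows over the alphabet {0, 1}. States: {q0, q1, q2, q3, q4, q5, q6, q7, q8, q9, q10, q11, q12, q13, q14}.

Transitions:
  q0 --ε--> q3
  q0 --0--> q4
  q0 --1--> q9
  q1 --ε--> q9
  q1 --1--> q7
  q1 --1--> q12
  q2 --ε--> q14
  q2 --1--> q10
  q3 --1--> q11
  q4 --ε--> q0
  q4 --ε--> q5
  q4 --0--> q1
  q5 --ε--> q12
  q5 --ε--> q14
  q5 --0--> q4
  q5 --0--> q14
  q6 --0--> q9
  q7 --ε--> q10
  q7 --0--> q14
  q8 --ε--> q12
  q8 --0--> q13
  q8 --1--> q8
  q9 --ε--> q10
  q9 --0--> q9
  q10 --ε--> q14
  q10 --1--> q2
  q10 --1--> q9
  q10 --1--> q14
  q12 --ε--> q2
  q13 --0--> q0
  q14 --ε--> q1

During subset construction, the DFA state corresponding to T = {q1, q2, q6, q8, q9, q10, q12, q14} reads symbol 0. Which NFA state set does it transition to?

{q1, q9, q10, q13, q14}

q6 on 0 → {q9}.
q8 on 0 → {q13}.
q9 on 0 → {q9}.
No 0-transition from q1, q2, q10, q12, q14.
Union after reading 0: {q9, q13}.
Now take the ε-closure:
From q9 via ε: add q10.
From q10 via ε: add q14.
From q14 via ε: add q1.
No new states can be added; the closed set is {q1, q9, q10, q13, q14}.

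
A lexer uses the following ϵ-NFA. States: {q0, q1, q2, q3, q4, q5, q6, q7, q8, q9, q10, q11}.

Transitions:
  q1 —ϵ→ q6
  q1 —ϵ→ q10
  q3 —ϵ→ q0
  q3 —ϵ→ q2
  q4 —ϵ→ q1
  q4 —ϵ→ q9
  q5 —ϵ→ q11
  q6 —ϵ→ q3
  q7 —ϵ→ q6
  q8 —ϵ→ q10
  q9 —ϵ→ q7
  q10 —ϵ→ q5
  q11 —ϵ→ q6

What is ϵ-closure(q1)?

{q0, q1, q2, q3, q5, q6, q10, q11}

Start with {q1}.
From q1 via ϵ: add q6, q10.
From q6 via ϵ: add q3.
From q10 via ϵ: add q5.
From q3 via ϵ: add q0, q2.
From q5 via ϵ: add q11.
No new states can be added; the closed set is {q0, q1, q2, q3, q5, q6, q10, q11}.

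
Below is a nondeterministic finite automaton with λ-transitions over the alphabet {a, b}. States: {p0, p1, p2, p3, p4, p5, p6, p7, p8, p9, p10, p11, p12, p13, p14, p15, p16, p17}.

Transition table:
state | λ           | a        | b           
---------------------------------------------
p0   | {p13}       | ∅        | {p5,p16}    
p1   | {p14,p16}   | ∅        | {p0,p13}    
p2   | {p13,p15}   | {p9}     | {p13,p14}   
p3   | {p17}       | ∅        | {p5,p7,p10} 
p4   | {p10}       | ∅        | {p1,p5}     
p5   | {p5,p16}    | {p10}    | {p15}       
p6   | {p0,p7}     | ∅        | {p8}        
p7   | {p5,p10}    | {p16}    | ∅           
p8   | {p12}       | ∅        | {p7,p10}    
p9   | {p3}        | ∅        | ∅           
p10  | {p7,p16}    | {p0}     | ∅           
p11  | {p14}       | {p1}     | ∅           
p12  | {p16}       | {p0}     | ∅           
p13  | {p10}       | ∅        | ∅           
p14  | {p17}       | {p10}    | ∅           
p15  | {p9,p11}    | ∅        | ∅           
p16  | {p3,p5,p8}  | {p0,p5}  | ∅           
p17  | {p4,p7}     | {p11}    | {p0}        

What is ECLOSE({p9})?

Start with {p9}.
From p9 via λ: add p3.
From p3 via λ: add p17.
From p17 via λ: add p4, p7.
From p4 via λ: add p10.
From p7 via λ: add p5.
From p5 via λ: add p16.
From p16 via λ: add p8.
From p8 via λ: add p12.
No new states can be added; the closed set is {p3, p4, p5, p7, p8, p9, p10, p12, p16, p17}.

{p3, p4, p5, p7, p8, p9, p10, p12, p16, p17}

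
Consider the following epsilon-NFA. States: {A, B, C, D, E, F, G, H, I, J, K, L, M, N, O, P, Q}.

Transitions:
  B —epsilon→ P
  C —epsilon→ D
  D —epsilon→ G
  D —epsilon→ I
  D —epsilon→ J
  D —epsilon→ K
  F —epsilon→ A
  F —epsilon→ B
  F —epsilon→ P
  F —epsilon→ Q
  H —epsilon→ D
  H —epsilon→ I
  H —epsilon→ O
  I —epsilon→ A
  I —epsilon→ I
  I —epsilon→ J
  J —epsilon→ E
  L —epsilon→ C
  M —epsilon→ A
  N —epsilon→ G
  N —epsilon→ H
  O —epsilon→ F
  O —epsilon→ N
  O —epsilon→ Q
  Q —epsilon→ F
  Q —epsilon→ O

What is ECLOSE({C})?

Start with {C}.
From C via epsilon: add D.
From D via epsilon: add G, I, J, K.
From I via epsilon: add A.
From J via epsilon: add E.
No new states can be added; the closed set is {A, C, D, E, G, I, J, K}.

{A, C, D, E, G, I, J, K}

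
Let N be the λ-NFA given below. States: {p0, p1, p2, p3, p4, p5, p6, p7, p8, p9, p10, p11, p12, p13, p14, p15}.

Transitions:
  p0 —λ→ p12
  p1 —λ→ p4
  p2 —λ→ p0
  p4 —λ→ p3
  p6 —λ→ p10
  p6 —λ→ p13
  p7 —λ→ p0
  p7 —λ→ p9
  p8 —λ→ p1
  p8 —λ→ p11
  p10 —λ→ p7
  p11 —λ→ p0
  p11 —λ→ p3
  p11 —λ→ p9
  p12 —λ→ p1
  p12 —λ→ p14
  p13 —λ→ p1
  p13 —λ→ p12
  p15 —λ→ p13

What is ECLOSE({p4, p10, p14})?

Start with {p4, p10, p14}.
From p4 via λ: add p3.
From p10 via λ: add p7.
From p7 via λ: add p0, p9.
From p0 via λ: add p12.
From p12 via λ: add p1.
No new states can be added; the closed set is {p0, p1, p3, p4, p7, p9, p10, p12, p14}.

{p0, p1, p3, p4, p7, p9, p10, p12, p14}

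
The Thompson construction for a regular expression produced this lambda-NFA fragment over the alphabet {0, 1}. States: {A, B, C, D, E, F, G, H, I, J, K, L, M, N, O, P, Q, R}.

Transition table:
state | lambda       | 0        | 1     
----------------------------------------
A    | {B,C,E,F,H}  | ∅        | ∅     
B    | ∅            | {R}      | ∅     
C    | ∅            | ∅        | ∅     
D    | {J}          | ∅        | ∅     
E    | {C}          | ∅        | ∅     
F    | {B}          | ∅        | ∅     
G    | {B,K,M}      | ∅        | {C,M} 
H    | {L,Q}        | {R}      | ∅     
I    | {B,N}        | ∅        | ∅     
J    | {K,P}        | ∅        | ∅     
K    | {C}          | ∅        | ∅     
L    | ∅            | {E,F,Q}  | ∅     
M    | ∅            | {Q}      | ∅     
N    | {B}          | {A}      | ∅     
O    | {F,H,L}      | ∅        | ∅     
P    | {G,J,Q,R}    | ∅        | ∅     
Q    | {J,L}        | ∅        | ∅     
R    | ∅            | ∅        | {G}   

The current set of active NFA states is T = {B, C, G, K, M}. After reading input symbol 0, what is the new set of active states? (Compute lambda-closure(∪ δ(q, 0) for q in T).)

B on 0 → {R}.
M on 0 → {Q}.
No 0-transition from C, G, K.
Union after reading 0: {Q, R}.
Now take the lambda-closure:
From Q via lambda: add J, L.
From J via lambda: add K, P.
From K via lambda: add C.
From P via lambda: add G.
From G via lambda: add B, M.
No new states can be added; the closed set is {B, C, G, J, K, L, M, P, Q, R}.

{B, C, G, J, K, L, M, P, Q, R}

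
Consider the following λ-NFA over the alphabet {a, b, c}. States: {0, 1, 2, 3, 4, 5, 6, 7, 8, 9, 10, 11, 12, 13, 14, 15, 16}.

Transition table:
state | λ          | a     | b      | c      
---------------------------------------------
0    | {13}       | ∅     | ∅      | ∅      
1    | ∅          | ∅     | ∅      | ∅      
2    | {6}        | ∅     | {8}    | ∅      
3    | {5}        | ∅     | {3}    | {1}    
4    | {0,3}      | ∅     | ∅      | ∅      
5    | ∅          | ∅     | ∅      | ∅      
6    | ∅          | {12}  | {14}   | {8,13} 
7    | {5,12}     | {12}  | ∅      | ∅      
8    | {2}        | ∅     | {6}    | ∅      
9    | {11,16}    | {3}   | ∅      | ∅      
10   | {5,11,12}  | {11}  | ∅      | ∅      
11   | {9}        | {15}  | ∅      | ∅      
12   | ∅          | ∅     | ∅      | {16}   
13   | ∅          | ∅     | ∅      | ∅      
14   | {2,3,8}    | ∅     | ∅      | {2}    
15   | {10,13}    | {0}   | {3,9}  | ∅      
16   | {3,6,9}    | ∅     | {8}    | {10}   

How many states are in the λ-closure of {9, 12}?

Start with {9, 12}.
From 9 via λ: add 11, 16.
From 16 via λ: add 3, 6.
From 3 via λ: add 5.
λ-closure = {3, 5, 6, 9, 11, 12, 16}, which has 7 states.

7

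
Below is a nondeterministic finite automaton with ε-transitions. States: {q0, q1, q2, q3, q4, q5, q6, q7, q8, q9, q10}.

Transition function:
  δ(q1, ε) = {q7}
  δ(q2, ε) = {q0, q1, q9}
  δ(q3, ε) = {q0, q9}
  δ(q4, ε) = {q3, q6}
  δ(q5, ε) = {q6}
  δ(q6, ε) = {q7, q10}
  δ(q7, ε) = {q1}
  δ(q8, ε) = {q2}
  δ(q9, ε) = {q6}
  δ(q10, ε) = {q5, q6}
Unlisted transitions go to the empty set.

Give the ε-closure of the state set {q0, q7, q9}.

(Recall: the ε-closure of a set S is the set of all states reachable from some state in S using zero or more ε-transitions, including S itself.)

Start with {q0, q7, q9}.
From q7 via ε: add q1.
From q9 via ε: add q6.
From q6 via ε: add q10.
From q10 via ε: add q5.
No new states can be added; the closed set is {q0, q1, q5, q6, q7, q9, q10}.

{q0, q1, q5, q6, q7, q9, q10}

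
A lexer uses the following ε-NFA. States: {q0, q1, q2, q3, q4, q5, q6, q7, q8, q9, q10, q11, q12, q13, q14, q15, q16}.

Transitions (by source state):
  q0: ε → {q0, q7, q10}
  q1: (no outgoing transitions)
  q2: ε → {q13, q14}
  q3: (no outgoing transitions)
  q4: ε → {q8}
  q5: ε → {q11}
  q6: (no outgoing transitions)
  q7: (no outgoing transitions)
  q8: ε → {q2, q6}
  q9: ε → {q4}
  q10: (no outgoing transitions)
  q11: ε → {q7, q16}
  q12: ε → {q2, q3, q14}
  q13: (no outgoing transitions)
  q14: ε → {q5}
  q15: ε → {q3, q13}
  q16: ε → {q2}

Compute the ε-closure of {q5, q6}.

{q2, q5, q6, q7, q11, q13, q14, q16}

Start with {q5, q6}.
From q5 via ε: add q11.
From q11 via ε: add q7, q16.
From q16 via ε: add q2.
From q2 via ε: add q13, q14.
No new states can be added; the closed set is {q2, q5, q6, q7, q11, q13, q14, q16}.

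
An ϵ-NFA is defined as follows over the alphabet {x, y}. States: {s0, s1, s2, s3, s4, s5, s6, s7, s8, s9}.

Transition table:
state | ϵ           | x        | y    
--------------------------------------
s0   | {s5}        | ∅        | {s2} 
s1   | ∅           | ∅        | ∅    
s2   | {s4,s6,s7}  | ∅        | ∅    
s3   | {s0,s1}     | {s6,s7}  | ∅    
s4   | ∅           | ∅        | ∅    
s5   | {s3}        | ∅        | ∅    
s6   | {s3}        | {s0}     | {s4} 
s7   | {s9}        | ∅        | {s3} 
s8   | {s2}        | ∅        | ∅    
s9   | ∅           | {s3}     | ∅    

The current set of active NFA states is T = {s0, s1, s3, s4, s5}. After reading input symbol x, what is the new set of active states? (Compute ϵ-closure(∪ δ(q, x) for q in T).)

{s0, s1, s3, s5, s6, s7, s9}

s3 on x → {s6, s7}.
No x-transition from s0, s1, s4, s5.
Union after reading x: {s6, s7}.
Now take the ϵ-closure:
From s6 via ϵ: add s3.
From s7 via ϵ: add s9.
From s3 via ϵ: add s0, s1.
From s0 via ϵ: add s5.
No new states can be added; the closed set is {s0, s1, s3, s5, s6, s7, s9}.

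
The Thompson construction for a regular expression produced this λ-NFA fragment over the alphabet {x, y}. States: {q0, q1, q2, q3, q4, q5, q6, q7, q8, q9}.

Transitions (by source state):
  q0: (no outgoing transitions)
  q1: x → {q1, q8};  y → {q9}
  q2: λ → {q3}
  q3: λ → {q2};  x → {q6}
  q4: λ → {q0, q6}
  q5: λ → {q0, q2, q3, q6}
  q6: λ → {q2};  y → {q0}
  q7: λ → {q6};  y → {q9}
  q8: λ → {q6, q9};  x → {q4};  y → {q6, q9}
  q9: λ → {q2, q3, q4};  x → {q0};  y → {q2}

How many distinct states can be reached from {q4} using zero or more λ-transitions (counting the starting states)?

Start with {q4}.
From q4 via λ: add q0, q6.
From q6 via λ: add q2.
From q2 via λ: add q3.
λ-closure = {q0, q2, q3, q4, q6}, which has 5 states.

5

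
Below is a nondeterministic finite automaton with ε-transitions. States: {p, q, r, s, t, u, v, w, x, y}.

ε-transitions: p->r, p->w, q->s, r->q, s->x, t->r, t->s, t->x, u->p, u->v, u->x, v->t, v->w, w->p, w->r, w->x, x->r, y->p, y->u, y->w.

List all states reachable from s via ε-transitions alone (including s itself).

{q, r, s, x}

Start with {s}.
From s via ε: add x.
From x via ε: add r.
From r via ε: add q.
No new states can be added; the closed set is {q, r, s, x}.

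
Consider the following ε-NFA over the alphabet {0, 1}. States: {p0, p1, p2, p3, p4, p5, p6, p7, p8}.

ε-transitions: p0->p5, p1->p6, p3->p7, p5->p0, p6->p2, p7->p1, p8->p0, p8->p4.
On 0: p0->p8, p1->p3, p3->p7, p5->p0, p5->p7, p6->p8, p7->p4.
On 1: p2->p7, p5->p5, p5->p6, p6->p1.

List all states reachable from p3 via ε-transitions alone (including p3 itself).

Start with {p3}.
From p3 via ε: add p7.
From p7 via ε: add p1.
From p1 via ε: add p6.
From p6 via ε: add p2.
No new states can be added; the closed set is {p1, p2, p3, p6, p7}.

{p1, p2, p3, p6, p7}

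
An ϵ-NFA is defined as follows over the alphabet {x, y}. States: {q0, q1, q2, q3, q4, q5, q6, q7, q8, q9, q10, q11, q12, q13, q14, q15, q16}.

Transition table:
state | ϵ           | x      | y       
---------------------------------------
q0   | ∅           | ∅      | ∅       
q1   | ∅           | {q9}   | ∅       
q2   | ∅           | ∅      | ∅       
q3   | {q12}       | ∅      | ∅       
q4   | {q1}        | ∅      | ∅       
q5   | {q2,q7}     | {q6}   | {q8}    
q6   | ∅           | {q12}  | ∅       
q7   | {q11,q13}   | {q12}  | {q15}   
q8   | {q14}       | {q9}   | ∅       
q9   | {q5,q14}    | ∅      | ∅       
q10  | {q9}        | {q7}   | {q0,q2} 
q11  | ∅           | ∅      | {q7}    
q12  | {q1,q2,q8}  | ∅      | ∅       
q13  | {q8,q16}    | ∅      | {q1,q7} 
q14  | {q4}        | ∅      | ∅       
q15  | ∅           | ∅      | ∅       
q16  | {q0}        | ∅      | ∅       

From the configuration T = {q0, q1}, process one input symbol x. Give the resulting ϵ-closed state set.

q1 on x → {q9}.
No x-transition from q0.
Union after reading x: {q9}.
Now take the ϵ-closure:
From q9 via ϵ: add q5, q14.
From q5 via ϵ: add q2, q7.
From q14 via ϵ: add q4.
From q4 via ϵ: add q1.
From q7 via ϵ: add q11, q13.
From q13 via ϵ: add q8, q16.
From q16 via ϵ: add q0.
No new states can be added; the closed set is {q0, q1, q2, q4, q5, q7, q8, q9, q11, q13, q14, q16}.

{q0, q1, q2, q4, q5, q7, q8, q9, q11, q13, q14, q16}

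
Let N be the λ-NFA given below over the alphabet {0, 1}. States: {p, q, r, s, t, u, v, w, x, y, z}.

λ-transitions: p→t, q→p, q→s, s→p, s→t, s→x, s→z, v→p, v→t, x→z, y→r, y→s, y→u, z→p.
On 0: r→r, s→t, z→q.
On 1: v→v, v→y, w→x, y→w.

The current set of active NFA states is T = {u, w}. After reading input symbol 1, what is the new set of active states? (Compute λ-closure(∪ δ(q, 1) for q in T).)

{p, t, x, z}

w on 1 → {x}.
No 1-transition from u.
Union after reading 1: {x}.
Now take the λ-closure:
From x via λ: add z.
From z via λ: add p.
From p via λ: add t.
No new states can be added; the closed set is {p, t, x, z}.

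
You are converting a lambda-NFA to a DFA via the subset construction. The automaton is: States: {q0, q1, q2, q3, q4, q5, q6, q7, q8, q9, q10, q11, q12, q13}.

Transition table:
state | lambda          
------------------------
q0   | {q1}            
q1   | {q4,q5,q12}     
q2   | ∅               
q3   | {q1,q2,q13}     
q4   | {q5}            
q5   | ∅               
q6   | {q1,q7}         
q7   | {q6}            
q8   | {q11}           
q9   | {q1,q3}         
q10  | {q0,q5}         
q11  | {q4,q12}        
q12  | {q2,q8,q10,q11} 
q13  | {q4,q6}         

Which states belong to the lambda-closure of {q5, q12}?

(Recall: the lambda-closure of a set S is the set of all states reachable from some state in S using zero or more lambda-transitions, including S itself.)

Start with {q5, q12}.
From q12 via lambda: add q2, q8, q10, q11.
From q10 via lambda: add q0.
From q11 via lambda: add q4.
From q0 via lambda: add q1.
No new states can be added; the closed set is {q0, q1, q2, q4, q5, q8, q10, q11, q12}.

{q0, q1, q2, q4, q5, q8, q10, q11, q12}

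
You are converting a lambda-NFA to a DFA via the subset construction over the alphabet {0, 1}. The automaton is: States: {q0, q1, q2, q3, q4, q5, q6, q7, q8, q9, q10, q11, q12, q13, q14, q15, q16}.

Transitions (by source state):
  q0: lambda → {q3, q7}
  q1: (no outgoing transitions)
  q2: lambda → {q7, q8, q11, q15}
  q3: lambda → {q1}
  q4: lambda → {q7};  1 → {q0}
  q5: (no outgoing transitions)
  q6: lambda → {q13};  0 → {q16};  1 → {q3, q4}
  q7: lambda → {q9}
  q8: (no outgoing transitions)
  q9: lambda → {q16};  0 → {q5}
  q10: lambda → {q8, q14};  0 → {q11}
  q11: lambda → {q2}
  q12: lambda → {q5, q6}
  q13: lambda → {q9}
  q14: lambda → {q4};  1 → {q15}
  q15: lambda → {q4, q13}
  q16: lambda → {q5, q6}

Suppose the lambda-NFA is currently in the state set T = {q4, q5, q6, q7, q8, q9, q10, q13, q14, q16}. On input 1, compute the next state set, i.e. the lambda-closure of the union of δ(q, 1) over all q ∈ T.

q4 on 1 → {q0}.
q6 on 1 → {q3, q4}.
q14 on 1 → {q15}.
No 1-transition from q5, q7, q8, q9, q10, q13, q16.
Union after reading 1: {q0, q3, q4, q15}.
Now take the lambda-closure:
From q0 via lambda: add q7.
From q3 via lambda: add q1.
From q15 via lambda: add q13.
From q7 via lambda: add q9.
From q9 via lambda: add q16.
From q16 via lambda: add q5, q6.
No new states can be added; the closed set is {q0, q1, q3, q4, q5, q6, q7, q9, q13, q15, q16}.

{q0, q1, q3, q4, q5, q6, q7, q9, q13, q15, q16}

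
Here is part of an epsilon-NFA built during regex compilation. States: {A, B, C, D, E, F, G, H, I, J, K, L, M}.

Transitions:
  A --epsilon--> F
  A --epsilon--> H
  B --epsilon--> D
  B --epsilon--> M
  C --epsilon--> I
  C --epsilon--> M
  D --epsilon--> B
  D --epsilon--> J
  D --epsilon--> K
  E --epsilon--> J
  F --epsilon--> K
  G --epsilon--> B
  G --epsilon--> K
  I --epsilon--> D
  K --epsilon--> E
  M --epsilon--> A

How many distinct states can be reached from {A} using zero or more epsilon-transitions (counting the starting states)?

6

Start with {A}.
From A via epsilon: add F, H.
From F via epsilon: add K.
From K via epsilon: add E.
From E via epsilon: add J.
epsilon-closure = {A, E, F, H, J, K}, which has 6 states.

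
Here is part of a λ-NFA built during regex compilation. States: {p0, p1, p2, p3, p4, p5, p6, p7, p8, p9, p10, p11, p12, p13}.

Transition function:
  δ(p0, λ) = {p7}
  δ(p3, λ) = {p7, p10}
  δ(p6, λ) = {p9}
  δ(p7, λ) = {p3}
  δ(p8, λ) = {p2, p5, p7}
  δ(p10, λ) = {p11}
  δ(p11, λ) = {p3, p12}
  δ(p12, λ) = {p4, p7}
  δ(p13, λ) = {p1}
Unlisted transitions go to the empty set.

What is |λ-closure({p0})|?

7

Start with {p0}.
From p0 via λ: add p7.
From p7 via λ: add p3.
From p3 via λ: add p10.
From p10 via λ: add p11.
From p11 via λ: add p12.
From p12 via λ: add p4.
λ-closure = {p0, p3, p4, p7, p10, p11, p12}, which has 7 states.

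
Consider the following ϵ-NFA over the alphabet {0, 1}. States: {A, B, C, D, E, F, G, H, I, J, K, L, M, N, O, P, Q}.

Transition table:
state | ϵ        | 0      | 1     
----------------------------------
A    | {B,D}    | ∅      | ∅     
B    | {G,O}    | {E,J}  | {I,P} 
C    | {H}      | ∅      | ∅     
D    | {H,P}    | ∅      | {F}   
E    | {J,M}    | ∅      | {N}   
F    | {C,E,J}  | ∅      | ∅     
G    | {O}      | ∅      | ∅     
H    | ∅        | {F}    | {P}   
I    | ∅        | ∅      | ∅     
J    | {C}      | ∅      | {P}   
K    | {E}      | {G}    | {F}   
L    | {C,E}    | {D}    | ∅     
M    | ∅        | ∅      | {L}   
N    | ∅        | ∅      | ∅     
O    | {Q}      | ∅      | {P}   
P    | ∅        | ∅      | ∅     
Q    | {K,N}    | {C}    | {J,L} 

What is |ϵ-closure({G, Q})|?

10

Start with {G, Q}.
From G via ϵ: add O.
From Q via ϵ: add K, N.
From K via ϵ: add E.
From E via ϵ: add J, M.
From J via ϵ: add C.
From C via ϵ: add H.
ϵ-closure = {C, E, G, H, J, K, M, N, O, Q}, which has 10 states.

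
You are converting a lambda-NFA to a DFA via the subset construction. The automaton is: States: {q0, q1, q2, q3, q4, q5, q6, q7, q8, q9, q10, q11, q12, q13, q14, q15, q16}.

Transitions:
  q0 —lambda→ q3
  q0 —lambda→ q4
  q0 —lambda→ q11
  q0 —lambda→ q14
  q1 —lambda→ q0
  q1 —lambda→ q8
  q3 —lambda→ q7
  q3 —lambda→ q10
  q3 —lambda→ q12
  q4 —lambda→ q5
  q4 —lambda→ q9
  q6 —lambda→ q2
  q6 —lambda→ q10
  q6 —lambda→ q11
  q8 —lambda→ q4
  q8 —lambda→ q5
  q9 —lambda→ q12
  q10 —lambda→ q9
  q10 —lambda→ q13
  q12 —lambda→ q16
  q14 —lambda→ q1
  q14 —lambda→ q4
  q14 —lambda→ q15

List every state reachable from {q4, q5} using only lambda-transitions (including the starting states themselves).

{q4, q5, q9, q12, q16}

Start with {q4, q5}.
From q4 via lambda: add q9.
From q9 via lambda: add q12.
From q12 via lambda: add q16.
No new states can be added; the closed set is {q4, q5, q9, q12, q16}.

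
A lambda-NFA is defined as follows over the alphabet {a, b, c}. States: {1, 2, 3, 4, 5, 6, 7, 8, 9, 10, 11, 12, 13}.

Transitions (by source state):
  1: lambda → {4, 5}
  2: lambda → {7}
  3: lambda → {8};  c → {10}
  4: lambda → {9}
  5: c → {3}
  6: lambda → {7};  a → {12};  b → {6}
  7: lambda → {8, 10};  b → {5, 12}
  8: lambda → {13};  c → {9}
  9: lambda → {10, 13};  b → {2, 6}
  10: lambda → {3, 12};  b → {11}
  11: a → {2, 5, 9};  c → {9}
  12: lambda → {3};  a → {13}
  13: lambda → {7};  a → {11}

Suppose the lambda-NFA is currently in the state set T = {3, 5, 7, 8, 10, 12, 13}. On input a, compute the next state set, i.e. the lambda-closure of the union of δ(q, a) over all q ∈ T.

{3, 7, 8, 10, 11, 12, 13}

12 on a → {13}.
13 on a → {11}.
No a-transition from 3, 5, 7, 8, 10.
Union after reading a: {11, 13}.
Now take the lambda-closure:
From 13 via lambda: add 7.
From 7 via lambda: add 8, 10.
From 10 via lambda: add 3, 12.
No new states can be added; the closed set is {3, 7, 8, 10, 11, 12, 13}.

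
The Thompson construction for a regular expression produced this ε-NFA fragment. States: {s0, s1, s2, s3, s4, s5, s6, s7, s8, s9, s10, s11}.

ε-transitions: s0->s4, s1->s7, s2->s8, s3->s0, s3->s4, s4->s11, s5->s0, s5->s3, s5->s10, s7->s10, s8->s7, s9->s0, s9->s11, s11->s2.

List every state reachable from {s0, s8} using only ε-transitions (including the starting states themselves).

Start with {s0, s8}.
From s0 via ε: add s4.
From s8 via ε: add s7.
From s4 via ε: add s11.
From s7 via ε: add s10.
From s11 via ε: add s2.
No new states can be added; the closed set is {s0, s2, s4, s7, s8, s10, s11}.

{s0, s2, s4, s7, s8, s10, s11}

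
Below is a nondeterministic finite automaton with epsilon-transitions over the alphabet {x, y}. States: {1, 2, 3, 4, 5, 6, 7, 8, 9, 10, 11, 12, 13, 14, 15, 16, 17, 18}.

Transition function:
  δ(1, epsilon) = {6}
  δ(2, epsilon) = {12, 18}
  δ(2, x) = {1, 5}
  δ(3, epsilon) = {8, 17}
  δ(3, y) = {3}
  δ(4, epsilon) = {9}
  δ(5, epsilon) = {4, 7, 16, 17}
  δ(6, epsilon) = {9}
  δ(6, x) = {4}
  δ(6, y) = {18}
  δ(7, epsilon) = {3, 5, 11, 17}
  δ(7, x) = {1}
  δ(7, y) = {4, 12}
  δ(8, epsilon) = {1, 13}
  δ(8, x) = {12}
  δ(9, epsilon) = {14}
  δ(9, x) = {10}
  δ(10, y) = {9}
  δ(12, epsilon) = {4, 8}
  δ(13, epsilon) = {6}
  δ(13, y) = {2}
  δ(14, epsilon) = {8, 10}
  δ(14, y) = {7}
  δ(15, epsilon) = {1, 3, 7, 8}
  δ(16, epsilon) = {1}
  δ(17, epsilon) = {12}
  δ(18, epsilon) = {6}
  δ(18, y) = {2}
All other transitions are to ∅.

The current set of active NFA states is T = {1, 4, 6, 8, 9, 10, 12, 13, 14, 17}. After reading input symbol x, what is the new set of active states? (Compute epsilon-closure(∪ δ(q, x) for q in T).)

{1, 4, 6, 8, 9, 10, 12, 13, 14}

6 on x → {4}.
8 on x → {12}.
9 on x → {10}.
No x-transition from 1, 4, 10, 12, 13, 14, 17.
Union after reading x: {4, 10, 12}.
Now take the epsilon-closure:
From 4 via epsilon: add 9.
From 12 via epsilon: add 8.
From 8 via epsilon: add 1, 13.
From 9 via epsilon: add 14.
From 1 via epsilon: add 6.
No new states can be added; the closed set is {1, 4, 6, 8, 9, 10, 12, 13, 14}.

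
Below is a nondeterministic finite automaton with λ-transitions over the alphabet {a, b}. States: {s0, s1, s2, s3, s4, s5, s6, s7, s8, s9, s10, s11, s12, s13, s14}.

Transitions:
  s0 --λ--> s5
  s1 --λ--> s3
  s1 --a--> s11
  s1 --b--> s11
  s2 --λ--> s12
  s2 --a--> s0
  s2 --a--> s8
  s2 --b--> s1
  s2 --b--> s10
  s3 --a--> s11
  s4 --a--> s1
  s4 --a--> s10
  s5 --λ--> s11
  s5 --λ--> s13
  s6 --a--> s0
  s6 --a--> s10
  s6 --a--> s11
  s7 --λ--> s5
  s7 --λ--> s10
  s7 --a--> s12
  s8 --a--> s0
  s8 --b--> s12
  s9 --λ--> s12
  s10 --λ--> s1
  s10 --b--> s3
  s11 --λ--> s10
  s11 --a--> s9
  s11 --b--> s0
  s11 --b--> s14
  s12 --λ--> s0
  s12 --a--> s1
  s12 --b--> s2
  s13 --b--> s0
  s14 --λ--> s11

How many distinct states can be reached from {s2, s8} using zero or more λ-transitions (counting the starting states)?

Start with {s2, s8}.
From s2 via λ: add s12.
From s12 via λ: add s0.
From s0 via λ: add s5.
From s5 via λ: add s11, s13.
From s11 via λ: add s10.
From s10 via λ: add s1.
From s1 via λ: add s3.
λ-closure = {s0, s1, s2, s3, s5, s8, s10, s11, s12, s13}, which has 10 states.

10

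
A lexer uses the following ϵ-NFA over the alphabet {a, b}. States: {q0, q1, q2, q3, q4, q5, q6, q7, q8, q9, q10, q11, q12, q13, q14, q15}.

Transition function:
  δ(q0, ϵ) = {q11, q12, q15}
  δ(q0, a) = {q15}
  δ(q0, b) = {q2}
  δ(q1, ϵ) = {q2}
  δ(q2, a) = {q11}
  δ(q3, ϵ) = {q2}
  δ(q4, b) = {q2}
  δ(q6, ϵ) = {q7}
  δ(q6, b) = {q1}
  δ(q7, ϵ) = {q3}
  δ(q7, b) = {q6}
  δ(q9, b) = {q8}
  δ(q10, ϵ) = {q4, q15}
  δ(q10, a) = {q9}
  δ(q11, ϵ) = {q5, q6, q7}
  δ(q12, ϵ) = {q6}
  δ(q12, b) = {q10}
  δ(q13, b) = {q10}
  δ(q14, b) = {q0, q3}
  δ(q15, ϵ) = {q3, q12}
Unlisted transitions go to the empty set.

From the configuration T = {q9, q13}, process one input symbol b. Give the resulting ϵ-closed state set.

{q2, q3, q4, q6, q7, q8, q10, q12, q15}

q9 on b → {q8}.
q13 on b → {q10}.
Union after reading b: {q8, q10}.
Now take the ϵ-closure:
From q10 via ϵ: add q4, q15.
From q15 via ϵ: add q3, q12.
From q3 via ϵ: add q2.
From q12 via ϵ: add q6.
From q6 via ϵ: add q7.
No new states can be added; the closed set is {q2, q3, q4, q6, q7, q8, q10, q12, q15}.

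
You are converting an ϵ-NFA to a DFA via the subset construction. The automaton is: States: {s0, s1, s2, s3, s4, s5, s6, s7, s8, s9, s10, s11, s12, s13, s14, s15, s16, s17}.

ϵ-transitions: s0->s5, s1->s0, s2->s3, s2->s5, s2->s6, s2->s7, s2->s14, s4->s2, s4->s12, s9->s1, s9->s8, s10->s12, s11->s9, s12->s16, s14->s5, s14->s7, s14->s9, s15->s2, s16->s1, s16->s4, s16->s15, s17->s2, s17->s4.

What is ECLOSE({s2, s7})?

{s0, s1, s2, s3, s5, s6, s7, s8, s9, s14}

Start with {s2, s7}.
From s2 via ϵ: add s3, s5, s6, s14.
From s14 via ϵ: add s9.
From s9 via ϵ: add s1, s8.
From s1 via ϵ: add s0.
No new states can be added; the closed set is {s0, s1, s2, s3, s5, s6, s7, s8, s9, s14}.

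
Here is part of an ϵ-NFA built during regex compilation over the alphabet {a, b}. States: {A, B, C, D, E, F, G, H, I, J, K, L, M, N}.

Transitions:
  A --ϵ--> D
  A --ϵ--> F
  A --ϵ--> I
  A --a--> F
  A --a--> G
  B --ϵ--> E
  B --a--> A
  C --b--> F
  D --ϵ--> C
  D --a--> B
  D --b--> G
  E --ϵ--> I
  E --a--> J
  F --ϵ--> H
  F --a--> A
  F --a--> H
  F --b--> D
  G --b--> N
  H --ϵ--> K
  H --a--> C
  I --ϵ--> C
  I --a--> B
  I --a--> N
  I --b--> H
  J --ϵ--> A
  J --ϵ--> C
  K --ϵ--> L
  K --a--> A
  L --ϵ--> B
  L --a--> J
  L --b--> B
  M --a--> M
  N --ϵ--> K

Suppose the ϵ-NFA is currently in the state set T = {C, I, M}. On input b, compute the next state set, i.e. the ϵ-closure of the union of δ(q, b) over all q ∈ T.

{B, C, E, F, H, I, K, L}

C on b → {F}.
I on b → {H}.
No b-transition from M.
Union after reading b: {F, H}.
Now take the ϵ-closure:
From H via ϵ: add K.
From K via ϵ: add L.
From L via ϵ: add B.
From B via ϵ: add E.
From E via ϵ: add I.
From I via ϵ: add C.
No new states can be added; the closed set is {B, C, E, F, H, I, K, L}.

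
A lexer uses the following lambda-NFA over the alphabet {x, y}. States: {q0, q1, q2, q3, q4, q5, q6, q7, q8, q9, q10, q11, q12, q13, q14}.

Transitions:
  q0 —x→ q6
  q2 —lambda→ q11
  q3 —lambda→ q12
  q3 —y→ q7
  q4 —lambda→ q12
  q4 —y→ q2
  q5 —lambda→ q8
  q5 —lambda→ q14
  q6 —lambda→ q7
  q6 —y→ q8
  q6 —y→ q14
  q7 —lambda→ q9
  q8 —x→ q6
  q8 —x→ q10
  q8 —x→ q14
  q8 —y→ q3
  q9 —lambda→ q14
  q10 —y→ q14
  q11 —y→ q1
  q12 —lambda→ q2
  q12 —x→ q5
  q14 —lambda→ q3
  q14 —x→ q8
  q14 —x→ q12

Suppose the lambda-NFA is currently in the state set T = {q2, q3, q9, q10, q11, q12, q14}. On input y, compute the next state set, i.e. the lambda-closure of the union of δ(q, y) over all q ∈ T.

{q1, q2, q3, q7, q9, q11, q12, q14}

q3 on y → {q7}.
q10 on y → {q14}.
q11 on y → {q1}.
No y-transition from q2, q9, q12, q14.
Union after reading y: {q1, q7, q14}.
Now take the lambda-closure:
From q7 via lambda: add q9.
From q14 via lambda: add q3.
From q3 via lambda: add q12.
From q12 via lambda: add q2.
From q2 via lambda: add q11.
No new states can be added; the closed set is {q1, q2, q3, q7, q9, q11, q12, q14}.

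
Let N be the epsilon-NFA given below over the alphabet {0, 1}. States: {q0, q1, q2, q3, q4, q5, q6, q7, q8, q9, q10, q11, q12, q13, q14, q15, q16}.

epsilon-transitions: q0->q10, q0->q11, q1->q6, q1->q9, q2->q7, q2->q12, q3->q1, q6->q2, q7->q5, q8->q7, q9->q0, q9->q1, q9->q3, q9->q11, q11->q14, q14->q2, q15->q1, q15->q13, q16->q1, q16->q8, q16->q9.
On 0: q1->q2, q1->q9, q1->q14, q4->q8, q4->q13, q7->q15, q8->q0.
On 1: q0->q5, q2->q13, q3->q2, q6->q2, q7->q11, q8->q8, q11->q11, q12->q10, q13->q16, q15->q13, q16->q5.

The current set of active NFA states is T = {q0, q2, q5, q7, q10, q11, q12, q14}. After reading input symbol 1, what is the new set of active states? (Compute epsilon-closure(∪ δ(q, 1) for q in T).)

{q2, q5, q7, q10, q11, q12, q13, q14}

q0 on 1 → {q5}.
q2 on 1 → {q13}.
q7 on 1 → {q11}.
q11 on 1 → {q11}.
q12 on 1 → {q10}.
No 1-transition from q5, q10, q14.
Union after reading 1: {q5, q10, q11, q13}.
Now take the epsilon-closure:
From q11 via epsilon: add q14.
From q14 via epsilon: add q2.
From q2 via epsilon: add q7, q12.
No new states can be added; the closed set is {q2, q5, q7, q10, q11, q12, q13, q14}.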